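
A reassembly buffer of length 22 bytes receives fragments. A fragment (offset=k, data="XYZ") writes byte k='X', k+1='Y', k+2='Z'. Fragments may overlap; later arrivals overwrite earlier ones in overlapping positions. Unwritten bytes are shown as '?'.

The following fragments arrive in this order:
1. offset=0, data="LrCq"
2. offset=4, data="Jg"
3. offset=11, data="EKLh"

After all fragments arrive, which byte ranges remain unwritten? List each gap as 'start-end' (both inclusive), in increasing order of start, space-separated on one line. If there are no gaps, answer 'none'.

Fragment 1: offset=0 len=4
Fragment 2: offset=4 len=2
Fragment 3: offset=11 len=4
Gaps: 6-10 15-21

Answer: 6-10 15-21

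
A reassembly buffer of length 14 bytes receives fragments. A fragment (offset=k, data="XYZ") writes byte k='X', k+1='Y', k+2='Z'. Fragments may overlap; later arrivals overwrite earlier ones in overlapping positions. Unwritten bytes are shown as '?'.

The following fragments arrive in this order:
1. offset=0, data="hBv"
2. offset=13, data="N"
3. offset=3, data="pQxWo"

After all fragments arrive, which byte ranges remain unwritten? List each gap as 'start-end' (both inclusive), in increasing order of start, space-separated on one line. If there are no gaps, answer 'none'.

Fragment 1: offset=0 len=3
Fragment 2: offset=13 len=1
Fragment 3: offset=3 len=5
Gaps: 8-12

Answer: 8-12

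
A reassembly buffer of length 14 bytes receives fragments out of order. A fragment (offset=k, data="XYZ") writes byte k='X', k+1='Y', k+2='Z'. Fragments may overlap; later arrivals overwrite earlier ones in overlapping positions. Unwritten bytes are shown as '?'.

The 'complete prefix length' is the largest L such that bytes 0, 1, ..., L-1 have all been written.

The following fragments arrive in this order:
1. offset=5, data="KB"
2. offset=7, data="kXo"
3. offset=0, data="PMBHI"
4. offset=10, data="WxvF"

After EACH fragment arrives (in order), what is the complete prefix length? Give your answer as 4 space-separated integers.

Answer: 0 0 10 14

Derivation:
Fragment 1: offset=5 data="KB" -> buffer=?????KB??????? -> prefix_len=0
Fragment 2: offset=7 data="kXo" -> buffer=?????KBkXo???? -> prefix_len=0
Fragment 3: offset=0 data="PMBHI" -> buffer=PMBHIKBkXo???? -> prefix_len=10
Fragment 4: offset=10 data="WxvF" -> buffer=PMBHIKBkXoWxvF -> prefix_len=14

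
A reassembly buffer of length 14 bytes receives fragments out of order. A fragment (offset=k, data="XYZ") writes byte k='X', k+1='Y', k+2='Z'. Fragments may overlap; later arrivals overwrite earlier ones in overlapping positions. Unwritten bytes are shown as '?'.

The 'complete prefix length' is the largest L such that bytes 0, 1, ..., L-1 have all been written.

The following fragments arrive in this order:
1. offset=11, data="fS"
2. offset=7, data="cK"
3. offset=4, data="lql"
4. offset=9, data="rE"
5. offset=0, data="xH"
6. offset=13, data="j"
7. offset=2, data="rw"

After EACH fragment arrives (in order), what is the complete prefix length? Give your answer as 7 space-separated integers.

Answer: 0 0 0 0 2 2 14

Derivation:
Fragment 1: offset=11 data="fS" -> buffer=???????????fS? -> prefix_len=0
Fragment 2: offset=7 data="cK" -> buffer=???????cK??fS? -> prefix_len=0
Fragment 3: offset=4 data="lql" -> buffer=????lqlcK??fS? -> prefix_len=0
Fragment 4: offset=9 data="rE" -> buffer=????lqlcKrEfS? -> prefix_len=0
Fragment 5: offset=0 data="xH" -> buffer=xH??lqlcKrEfS? -> prefix_len=2
Fragment 6: offset=13 data="j" -> buffer=xH??lqlcKrEfSj -> prefix_len=2
Fragment 7: offset=2 data="rw" -> buffer=xHrwlqlcKrEfSj -> prefix_len=14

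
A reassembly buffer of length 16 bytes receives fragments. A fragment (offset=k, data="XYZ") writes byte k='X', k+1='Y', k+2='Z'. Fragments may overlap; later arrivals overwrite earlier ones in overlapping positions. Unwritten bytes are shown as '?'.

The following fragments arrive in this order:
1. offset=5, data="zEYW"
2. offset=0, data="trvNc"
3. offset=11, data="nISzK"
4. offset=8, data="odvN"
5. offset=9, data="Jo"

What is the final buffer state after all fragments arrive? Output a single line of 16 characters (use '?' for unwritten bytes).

Fragment 1: offset=5 data="zEYW" -> buffer=?????zEYW???????
Fragment 2: offset=0 data="trvNc" -> buffer=trvNczEYW???????
Fragment 3: offset=11 data="nISzK" -> buffer=trvNczEYW??nISzK
Fragment 4: offset=8 data="odvN" -> buffer=trvNczEYodvNISzK
Fragment 5: offset=9 data="Jo" -> buffer=trvNczEYoJoNISzK

Answer: trvNczEYoJoNISzK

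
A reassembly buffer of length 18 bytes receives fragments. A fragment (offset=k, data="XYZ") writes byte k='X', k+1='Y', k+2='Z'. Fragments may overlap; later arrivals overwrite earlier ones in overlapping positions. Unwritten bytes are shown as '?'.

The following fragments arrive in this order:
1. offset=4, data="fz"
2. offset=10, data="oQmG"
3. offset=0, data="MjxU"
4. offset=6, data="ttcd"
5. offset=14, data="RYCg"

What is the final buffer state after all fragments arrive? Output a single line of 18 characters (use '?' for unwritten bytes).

Answer: MjxUfzttcdoQmGRYCg

Derivation:
Fragment 1: offset=4 data="fz" -> buffer=????fz????????????
Fragment 2: offset=10 data="oQmG" -> buffer=????fz????oQmG????
Fragment 3: offset=0 data="MjxU" -> buffer=MjxUfz????oQmG????
Fragment 4: offset=6 data="ttcd" -> buffer=MjxUfzttcdoQmG????
Fragment 5: offset=14 data="RYCg" -> buffer=MjxUfzttcdoQmGRYCg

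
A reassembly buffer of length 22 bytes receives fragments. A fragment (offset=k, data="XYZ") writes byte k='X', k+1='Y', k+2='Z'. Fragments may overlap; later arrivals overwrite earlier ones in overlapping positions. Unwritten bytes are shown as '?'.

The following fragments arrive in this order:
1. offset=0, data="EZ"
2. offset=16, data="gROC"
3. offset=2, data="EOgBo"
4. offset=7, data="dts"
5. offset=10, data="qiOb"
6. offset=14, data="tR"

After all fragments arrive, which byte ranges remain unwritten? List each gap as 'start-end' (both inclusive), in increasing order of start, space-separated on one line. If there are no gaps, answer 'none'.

Fragment 1: offset=0 len=2
Fragment 2: offset=16 len=4
Fragment 3: offset=2 len=5
Fragment 4: offset=7 len=3
Fragment 5: offset=10 len=4
Fragment 6: offset=14 len=2
Gaps: 20-21

Answer: 20-21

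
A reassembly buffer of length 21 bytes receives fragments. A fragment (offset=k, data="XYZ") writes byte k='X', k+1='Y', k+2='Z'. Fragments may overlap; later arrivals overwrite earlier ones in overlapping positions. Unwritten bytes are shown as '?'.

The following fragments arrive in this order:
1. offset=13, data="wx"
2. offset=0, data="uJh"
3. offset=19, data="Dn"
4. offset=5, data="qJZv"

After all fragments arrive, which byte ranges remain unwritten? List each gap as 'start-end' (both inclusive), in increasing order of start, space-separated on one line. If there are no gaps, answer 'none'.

Fragment 1: offset=13 len=2
Fragment 2: offset=0 len=3
Fragment 3: offset=19 len=2
Fragment 4: offset=5 len=4
Gaps: 3-4 9-12 15-18

Answer: 3-4 9-12 15-18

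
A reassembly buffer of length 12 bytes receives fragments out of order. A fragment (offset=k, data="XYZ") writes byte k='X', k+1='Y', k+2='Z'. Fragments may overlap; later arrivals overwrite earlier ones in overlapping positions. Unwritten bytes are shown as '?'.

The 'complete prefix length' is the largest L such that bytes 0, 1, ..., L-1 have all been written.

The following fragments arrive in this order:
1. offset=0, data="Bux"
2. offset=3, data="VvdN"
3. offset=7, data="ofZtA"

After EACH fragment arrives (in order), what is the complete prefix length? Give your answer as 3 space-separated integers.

Fragment 1: offset=0 data="Bux" -> buffer=Bux????????? -> prefix_len=3
Fragment 2: offset=3 data="VvdN" -> buffer=BuxVvdN????? -> prefix_len=7
Fragment 3: offset=7 data="ofZtA" -> buffer=BuxVvdNofZtA -> prefix_len=12

Answer: 3 7 12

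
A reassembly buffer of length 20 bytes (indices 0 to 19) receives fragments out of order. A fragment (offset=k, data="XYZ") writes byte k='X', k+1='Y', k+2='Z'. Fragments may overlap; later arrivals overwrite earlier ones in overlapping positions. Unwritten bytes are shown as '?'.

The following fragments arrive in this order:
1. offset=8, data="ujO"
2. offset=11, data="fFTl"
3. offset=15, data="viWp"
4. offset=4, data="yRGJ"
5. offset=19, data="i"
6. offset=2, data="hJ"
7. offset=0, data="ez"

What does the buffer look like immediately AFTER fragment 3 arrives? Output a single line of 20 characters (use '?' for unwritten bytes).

Answer: ????????ujOfFTlviWp?

Derivation:
Fragment 1: offset=8 data="ujO" -> buffer=????????ujO?????????
Fragment 2: offset=11 data="fFTl" -> buffer=????????ujOfFTl?????
Fragment 3: offset=15 data="viWp" -> buffer=????????ujOfFTlviWp?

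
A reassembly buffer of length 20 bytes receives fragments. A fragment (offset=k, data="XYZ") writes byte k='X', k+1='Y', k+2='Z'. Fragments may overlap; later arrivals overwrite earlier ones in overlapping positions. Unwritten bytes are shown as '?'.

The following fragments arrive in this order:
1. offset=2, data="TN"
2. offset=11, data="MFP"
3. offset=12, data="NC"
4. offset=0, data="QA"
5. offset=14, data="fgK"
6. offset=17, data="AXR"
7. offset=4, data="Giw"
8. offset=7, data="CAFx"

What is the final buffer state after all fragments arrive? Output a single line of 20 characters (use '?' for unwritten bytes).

Answer: QATNGiwCAFxMNCfgKAXR

Derivation:
Fragment 1: offset=2 data="TN" -> buffer=??TN????????????????
Fragment 2: offset=11 data="MFP" -> buffer=??TN???????MFP??????
Fragment 3: offset=12 data="NC" -> buffer=??TN???????MNC??????
Fragment 4: offset=0 data="QA" -> buffer=QATN???????MNC??????
Fragment 5: offset=14 data="fgK" -> buffer=QATN???????MNCfgK???
Fragment 6: offset=17 data="AXR" -> buffer=QATN???????MNCfgKAXR
Fragment 7: offset=4 data="Giw" -> buffer=QATNGiw????MNCfgKAXR
Fragment 8: offset=7 data="CAFx" -> buffer=QATNGiwCAFxMNCfgKAXR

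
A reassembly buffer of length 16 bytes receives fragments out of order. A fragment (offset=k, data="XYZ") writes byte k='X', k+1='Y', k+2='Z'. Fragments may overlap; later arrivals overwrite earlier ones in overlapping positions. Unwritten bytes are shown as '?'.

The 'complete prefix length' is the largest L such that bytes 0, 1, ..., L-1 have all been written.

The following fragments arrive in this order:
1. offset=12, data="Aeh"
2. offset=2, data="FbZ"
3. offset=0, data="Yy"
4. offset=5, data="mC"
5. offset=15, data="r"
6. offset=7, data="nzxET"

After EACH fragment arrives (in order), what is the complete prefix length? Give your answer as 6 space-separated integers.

Answer: 0 0 5 7 7 16

Derivation:
Fragment 1: offset=12 data="Aeh" -> buffer=????????????Aeh? -> prefix_len=0
Fragment 2: offset=2 data="FbZ" -> buffer=??FbZ???????Aeh? -> prefix_len=0
Fragment 3: offset=0 data="Yy" -> buffer=YyFbZ???????Aeh? -> prefix_len=5
Fragment 4: offset=5 data="mC" -> buffer=YyFbZmC?????Aeh? -> prefix_len=7
Fragment 5: offset=15 data="r" -> buffer=YyFbZmC?????Aehr -> prefix_len=7
Fragment 6: offset=7 data="nzxET" -> buffer=YyFbZmCnzxETAehr -> prefix_len=16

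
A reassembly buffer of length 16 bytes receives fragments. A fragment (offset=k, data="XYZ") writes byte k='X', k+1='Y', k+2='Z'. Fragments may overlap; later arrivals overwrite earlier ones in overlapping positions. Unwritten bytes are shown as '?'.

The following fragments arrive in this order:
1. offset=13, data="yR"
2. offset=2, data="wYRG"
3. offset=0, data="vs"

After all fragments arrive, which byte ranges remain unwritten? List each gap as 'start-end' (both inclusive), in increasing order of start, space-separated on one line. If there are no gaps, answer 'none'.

Fragment 1: offset=13 len=2
Fragment 2: offset=2 len=4
Fragment 3: offset=0 len=2
Gaps: 6-12 15-15

Answer: 6-12 15-15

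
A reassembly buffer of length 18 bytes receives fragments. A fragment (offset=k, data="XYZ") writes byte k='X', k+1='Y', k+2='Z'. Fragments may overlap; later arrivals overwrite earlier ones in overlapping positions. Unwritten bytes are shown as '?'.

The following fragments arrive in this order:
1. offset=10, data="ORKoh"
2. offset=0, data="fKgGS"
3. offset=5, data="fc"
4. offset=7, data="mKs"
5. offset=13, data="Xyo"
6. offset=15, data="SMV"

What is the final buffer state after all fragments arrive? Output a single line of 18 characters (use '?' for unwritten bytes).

Fragment 1: offset=10 data="ORKoh" -> buffer=??????????ORKoh???
Fragment 2: offset=0 data="fKgGS" -> buffer=fKgGS?????ORKoh???
Fragment 3: offset=5 data="fc" -> buffer=fKgGSfc???ORKoh???
Fragment 4: offset=7 data="mKs" -> buffer=fKgGSfcmKsORKoh???
Fragment 5: offset=13 data="Xyo" -> buffer=fKgGSfcmKsORKXyo??
Fragment 6: offset=15 data="SMV" -> buffer=fKgGSfcmKsORKXySMV

Answer: fKgGSfcmKsORKXySMV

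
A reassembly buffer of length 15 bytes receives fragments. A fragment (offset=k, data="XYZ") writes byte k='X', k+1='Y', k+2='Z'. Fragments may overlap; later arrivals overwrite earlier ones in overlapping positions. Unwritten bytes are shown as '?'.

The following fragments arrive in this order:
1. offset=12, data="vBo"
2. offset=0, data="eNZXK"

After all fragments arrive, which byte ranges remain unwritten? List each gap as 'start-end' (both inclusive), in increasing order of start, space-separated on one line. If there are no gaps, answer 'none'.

Answer: 5-11

Derivation:
Fragment 1: offset=12 len=3
Fragment 2: offset=0 len=5
Gaps: 5-11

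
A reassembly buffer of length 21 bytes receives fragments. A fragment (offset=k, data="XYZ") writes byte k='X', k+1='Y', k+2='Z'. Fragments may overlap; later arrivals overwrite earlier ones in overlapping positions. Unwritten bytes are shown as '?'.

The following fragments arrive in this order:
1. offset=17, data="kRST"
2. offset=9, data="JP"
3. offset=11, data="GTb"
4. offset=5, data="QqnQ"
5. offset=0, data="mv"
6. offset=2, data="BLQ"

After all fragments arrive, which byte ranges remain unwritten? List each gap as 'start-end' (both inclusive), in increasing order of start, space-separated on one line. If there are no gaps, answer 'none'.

Answer: 14-16

Derivation:
Fragment 1: offset=17 len=4
Fragment 2: offset=9 len=2
Fragment 3: offset=11 len=3
Fragment 4: offset=5 len=4
Fragment 5: offset=0 len=2
Fragment 6: offset=2 len=3
Gaps: 14-16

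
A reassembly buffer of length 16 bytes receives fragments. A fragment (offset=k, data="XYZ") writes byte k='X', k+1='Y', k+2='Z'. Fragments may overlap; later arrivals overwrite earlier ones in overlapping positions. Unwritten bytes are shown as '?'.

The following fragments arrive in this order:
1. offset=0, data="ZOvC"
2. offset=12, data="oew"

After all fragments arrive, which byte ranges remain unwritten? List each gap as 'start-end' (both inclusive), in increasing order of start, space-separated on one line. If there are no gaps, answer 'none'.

Fragment 1: offset=0 len=4
Fragment 2: offset=12 len=3
Gaps: 4-11 15-15

Answer: 4-11 15-15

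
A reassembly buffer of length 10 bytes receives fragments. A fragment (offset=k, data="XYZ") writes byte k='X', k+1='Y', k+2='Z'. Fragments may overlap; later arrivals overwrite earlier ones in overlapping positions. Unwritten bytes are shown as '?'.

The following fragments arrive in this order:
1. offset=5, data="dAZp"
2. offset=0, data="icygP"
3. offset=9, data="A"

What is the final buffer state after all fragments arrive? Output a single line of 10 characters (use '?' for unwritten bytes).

Fragment 1: offset=5 data="dAZp" -> buffer=?????dAZp?
Fragment 2: offset=0 data="icygP" -> buffer=icygPdAZp?
Fragment 3: offset=9 data="A" -> buffer=icygPdAZpA

Answer: icygPdAZpA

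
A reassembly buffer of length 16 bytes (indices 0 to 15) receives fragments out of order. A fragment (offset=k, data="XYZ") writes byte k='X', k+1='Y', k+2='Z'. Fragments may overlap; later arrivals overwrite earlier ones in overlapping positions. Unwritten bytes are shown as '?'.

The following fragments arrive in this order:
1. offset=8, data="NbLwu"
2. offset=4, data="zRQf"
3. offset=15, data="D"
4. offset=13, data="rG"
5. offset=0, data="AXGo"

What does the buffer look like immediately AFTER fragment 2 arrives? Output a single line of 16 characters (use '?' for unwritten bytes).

Answer: ????zRQfNbLwu???

Derivation:
Fragment 1: offset=8 data="NbLwu" -> buffer=????????NbLwu???
Fragment 2: offset=4 data="zRQf" -> buffer=????zRQfNbLwu???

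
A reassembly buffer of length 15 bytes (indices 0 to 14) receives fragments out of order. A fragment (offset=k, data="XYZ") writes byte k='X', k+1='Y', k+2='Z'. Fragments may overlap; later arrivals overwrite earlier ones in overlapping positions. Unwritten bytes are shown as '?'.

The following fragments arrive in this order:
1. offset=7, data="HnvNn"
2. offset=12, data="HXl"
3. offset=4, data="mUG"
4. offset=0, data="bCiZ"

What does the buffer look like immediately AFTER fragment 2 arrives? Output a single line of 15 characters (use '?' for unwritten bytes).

Fragment 1: offset=7 data="HnvNn" -> buffer=???????HnvNn???
Fragment 2: offset=12 data="HXl" -> buffer=???????HnvNnHXl

Answer: ???????HnvNnHXl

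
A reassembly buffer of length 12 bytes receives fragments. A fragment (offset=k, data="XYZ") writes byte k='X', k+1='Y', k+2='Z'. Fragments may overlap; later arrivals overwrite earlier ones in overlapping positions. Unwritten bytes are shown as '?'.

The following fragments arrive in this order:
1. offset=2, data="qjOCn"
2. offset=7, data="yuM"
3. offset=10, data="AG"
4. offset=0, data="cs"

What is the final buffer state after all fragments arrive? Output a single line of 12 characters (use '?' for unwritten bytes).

Answer: csqjOCnyuMAG

Derivation:
Fragment 1: offset=2 data="qjOCn" -> buffer=??qjOCn?????
Fragment 2: offset=7 data="yuM" -> buffer=??qjOCnyuM??
Fragment 3: offset=10 data="AG" -> buffer=??qjOCnyuMAG
Fragment 4: offset=0 data="cs" -> buffer=csqjOCnyuMAG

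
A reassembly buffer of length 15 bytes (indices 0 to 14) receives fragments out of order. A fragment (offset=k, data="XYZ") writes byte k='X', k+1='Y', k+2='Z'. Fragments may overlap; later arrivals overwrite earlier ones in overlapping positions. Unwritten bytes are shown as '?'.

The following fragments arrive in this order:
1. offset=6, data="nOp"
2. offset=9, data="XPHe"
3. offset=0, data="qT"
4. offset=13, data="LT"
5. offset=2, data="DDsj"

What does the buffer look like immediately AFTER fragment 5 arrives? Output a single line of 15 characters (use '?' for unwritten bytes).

Fragment 1: offset=6 data="nOp" -> buffer=??????nOp??????
Fragment 2: offset=9 data="XPHe" -> buffer=??????nOpXPHe??
Fragment 3: offset=0 data="qT" -> buffer=qT????nOpXPHe??
Fragment 4: offset=13 data="LT" -> buffer=qT????nOpXPHeLT
Fragment 5: offset=2 data="DDsj" -> buffer=qTDDsjnOpXPHeLT

Answer: qTDDsjnOpXPHeLT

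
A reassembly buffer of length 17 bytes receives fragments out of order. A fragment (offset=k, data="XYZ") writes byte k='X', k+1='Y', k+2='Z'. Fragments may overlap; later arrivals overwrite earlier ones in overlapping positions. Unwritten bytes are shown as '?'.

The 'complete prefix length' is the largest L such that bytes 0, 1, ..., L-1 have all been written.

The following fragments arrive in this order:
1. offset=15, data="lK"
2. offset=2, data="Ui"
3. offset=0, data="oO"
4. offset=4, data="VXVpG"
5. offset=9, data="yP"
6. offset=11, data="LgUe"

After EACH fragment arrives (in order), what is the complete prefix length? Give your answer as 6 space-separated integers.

Answer: 0 0 4 9 11 17

Derivation:
Fragment 1: offset=15 data="lK" -> buffer=???????????????lK -> prefix_len=0
Fragment 2: offset=2 data="Ui" -> buffer=??Ui???????????lK -> prefix_len=0
Fragment 3: offset=0 data="oO" -> buffer=oOUi???????????lK -> prefix_len=4
Fragment 4: offset=4 data="VXVpG" -> buffer=oOUiVXVpG??????lK -> prefix_len=9
Fragment 5: offset=9 data="yP" -> buffer=oOUiVXVpGyP????lK -> prefix_len=11
Fragment 6: offset=11 data="LgUe" -> buffer=oOUiVXVpGyPLgUelK -> prefix_len=17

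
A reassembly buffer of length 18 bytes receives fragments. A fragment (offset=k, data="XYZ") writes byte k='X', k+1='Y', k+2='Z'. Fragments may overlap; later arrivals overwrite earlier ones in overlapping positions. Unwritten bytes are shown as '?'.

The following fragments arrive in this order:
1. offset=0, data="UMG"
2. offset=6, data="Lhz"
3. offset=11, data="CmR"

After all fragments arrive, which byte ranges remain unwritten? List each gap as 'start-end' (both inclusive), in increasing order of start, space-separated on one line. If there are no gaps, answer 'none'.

Answer: 3-5 9-10 14-17

Derivation:
Fragment 1: offset=0 len=3
Fragment 2: offset=6 len=3
Fragment 3: offset=11 len=3
Gaps: 3-5 9-10 14-17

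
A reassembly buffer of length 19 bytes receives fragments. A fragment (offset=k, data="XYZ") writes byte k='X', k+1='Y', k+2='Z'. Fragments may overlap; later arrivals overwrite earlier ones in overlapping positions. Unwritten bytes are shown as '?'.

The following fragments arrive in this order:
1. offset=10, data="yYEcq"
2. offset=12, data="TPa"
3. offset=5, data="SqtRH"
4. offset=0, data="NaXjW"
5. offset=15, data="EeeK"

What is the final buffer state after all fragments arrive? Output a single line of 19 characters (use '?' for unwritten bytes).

Answer: NaXjWSqtRHyYTPaEeeK

Derivation:
Fragment 1: offset=10 data="yYEcq" -> buffer=??????????yYEcq????
Fragment 2: offset=12 data="TPa" -> buffer=??????????yYTPa????
Fragment 3: offset=5 data="SqtRH" -> buffer=?????SqtRHyYTPa????
Fragment 4: offset=0 data="NaXjW" -> buffer=NaXjWSqtRHyYTPa????
Fragment 5: offset=15 data="EeeK" -> buffer=NaXjWSqtRHyYTPaEeeK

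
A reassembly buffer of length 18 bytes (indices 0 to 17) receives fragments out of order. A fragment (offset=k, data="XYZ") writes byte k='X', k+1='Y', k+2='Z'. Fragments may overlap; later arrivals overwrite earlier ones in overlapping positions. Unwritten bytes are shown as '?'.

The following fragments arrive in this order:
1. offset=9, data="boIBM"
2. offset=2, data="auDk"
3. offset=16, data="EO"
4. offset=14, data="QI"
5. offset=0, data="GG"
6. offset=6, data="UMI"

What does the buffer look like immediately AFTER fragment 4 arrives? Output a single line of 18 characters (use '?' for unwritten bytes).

Answer: ??auDk???boIBMQIEO

Derivation:
Fragment 1: offset=9 data="boIBM" -> buffer=?????????boIBM????
Fragment 2: offset=2 data="auDk" -> buffer=??auDk???boIBM????
Fragment 3: offset=16 data="EO" -> buffer=??auDk???boIBM??EO
Fragment 4: offset=14 data="QI" -> buffer=??auDk???boIBMQIEO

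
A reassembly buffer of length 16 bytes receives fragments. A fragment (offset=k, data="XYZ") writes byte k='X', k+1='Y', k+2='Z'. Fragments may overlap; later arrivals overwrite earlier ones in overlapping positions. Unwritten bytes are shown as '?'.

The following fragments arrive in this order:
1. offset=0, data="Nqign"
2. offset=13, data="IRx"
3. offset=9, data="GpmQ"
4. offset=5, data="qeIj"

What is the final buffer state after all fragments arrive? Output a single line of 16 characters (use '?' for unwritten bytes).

Fragment 1: offset=0 data="Nqign" -> buffer=Nqign???????????
Fragment 2: offset=13 data="IRx" -> buffer=Nqign????????IRx
Fragment 3: offset=9 data="GpmQ" -> buffer=Nqign????GpmQIRx
Fragment 4: offset=5 data="qeIj" -> buffer=NqignqeIjGpmQIRx

Answer: NqignqeIjGpmQIRx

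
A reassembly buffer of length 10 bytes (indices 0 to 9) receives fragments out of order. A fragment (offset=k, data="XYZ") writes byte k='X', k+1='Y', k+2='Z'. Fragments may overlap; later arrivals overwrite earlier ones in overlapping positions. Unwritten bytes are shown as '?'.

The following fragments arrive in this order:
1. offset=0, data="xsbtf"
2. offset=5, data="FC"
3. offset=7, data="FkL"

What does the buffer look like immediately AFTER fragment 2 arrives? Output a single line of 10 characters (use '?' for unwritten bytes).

Answer: xsbtfFC???

Derivation:
Fragment 1: offset=0 data="xsbtf" -> buffer=xsbtf?????
Fragment 2: offset=5 data="FC" -> buffer=xsbtfFC???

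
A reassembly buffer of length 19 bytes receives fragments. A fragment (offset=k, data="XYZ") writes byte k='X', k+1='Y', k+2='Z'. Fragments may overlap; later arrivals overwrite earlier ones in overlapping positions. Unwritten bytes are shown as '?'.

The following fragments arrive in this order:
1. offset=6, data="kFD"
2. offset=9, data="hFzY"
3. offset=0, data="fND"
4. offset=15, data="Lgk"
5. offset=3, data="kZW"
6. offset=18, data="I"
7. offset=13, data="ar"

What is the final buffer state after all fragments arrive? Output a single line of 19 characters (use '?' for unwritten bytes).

Answer: fNDkZWkFDhFzYarLgkI

Derivation:
Fragment 1: offset=6 data="kFD" -> buffer=??????kFD??????????
Fragment 2: offset=9 data="hFzY" -> buffer=??????kFDhFzY??????
Fragment 3: offset=0 data="fND" -> buffer=fND???kFDhFzY??????
Fragment 4: offset=15 data="Lgk" -> buffer=fND???kFDhFzY??Lgk?
Fragment 5: offset=3 data="kZW" -> buffer=fNDkZWkFDhFzY??Lgk?
Fragment 6: offset=18 data="I" -> buffer=fNDkZWkFDhFzY??LgkI
Fragment 7: offset=13 data="ar" -> buffer=fNDkZWkFDhFzYarLgkI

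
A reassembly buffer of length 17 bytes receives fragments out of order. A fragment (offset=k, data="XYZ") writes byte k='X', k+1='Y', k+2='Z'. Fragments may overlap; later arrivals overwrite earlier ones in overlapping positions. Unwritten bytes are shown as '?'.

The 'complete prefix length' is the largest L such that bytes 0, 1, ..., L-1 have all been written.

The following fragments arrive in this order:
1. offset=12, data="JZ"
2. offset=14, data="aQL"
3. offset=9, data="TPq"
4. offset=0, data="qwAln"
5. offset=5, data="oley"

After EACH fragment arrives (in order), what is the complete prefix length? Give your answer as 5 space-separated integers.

Answer: 0 0 0 5 17

Derivation:
Fragment 1: offset=12 data="JZ" -> buffer=????????????JZ??? -> prefix_len=0
Fragment 2: offset=14 data="aQL" -> buffer=????????????JZaQL -> prefix_len=0
Fragment 3: offset=9 data="TPq" -> buffer=?????????TPqJZaQL -> prefix_len=0
Fragment 4: offset=0 data="qwAln" -> buffer=qwAln????TPqJZaQL -> prefix_len=5
Fragment 5: offset=5 data="oley" -> buffer=qwAlnoleyTPqJZaQL -> prefix_len=17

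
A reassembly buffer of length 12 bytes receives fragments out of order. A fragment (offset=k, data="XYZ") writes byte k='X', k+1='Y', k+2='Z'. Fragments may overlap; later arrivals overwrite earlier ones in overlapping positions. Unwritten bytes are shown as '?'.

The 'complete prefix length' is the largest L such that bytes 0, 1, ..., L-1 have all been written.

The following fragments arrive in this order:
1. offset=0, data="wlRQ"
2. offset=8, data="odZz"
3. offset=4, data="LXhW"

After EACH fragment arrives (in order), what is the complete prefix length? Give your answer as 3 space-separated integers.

Fragment 1: offset=0 data="wlRQ" -> buffer=wlRQ???????? -> prefix_len=4
Fragment 2: offset=8 data="odZz" -> buffer=wlRQ????odZz -> prefix_len=4
Fragment 3: offset=4 data="LXhW" -> buffer=wlRQLXhWodZz -> prefix_len=12

Answer: 4 4 12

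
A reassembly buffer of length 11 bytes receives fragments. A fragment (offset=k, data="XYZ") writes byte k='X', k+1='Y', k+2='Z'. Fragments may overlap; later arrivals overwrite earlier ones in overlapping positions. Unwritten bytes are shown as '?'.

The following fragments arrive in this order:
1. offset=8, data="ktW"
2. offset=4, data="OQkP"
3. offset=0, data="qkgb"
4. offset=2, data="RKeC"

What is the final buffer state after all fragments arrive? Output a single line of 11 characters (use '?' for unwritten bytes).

Answer: qkRKeCkPktW

Derivation:
Fragment 1: offset=8 data="ktW" -> buffer=????????ktW
Fragment 2: offset=4 data="OQkP" -> buffer=????OQkPktW
Fragment 3: offset=0 data="qkgb" -> buffer=qkgbOQkPktW
Fragment 4: offset=2 data="RKeC" -> buffer=qkRKeCkPktW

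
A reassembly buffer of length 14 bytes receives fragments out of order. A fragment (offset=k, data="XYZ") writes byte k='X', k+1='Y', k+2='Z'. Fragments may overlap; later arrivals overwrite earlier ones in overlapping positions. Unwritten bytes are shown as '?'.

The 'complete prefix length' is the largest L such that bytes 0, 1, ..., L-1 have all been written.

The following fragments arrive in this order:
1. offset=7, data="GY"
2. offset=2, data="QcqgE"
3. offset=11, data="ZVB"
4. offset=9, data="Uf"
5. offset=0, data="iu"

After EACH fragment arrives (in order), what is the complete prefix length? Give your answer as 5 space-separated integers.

Answer: 0 0 0 0 14

Derivation:
Fragment 1: offset=7 data="GY" -> buffer=???????GY????? -> prefix_len=0
Fragment 2: offset=2 data="QcqgE" -> buffer=??QcqgEGY????? -> prefix_len=0
Fragment 3: offset=11 data="ZVB" -> buffer=??QcqgEGY??ZVB -> prefix_len=0
Fragment 4: offset=9 data="Uf" -> buffer=??QcqgEGYUfZVB -> prefix_len=0
Fragment 5: offset=0 data="iu" -> buffer=iuQcqgEGYUfZVB -> prefix_len=14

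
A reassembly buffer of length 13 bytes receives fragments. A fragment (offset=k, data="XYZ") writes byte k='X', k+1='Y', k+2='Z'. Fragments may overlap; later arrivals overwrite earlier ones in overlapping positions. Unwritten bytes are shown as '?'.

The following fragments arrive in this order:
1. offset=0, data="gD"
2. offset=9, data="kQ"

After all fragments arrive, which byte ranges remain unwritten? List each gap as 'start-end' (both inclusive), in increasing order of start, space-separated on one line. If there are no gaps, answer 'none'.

Answer: 2-8 11-12

Derivation:
Fragment 1: offset=0 len=2
Fragment 2: offset=9 len=2
Gaps: 2-8 11-12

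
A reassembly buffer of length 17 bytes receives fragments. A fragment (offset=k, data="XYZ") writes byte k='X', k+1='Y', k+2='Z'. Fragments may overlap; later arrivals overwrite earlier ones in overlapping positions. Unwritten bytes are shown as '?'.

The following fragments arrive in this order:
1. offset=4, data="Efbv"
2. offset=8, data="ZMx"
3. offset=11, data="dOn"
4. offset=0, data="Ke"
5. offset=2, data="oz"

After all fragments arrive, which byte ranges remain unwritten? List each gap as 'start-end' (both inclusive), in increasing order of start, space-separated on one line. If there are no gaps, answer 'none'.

Answer: 14-16

Derivation:
Fragment 1: offset=4 len=4
Fragment 2: offset=8 len=3
Fragment 3: offset=11 len=3
Fragment 4: offset=0 len=2
Fragment 5: offset=2 len=2
Gaps: 14-16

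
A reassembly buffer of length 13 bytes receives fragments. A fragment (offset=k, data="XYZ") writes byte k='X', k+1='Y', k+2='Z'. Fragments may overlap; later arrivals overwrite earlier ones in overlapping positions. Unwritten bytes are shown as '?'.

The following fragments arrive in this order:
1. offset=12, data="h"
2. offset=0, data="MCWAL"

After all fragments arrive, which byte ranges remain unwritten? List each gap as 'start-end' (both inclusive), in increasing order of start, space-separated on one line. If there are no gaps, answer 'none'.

Answer: 5-11

Derivation:
Fragment 1: offset=12 len=1
Fragment 2: offset=0 len=5
Gaps: 5-11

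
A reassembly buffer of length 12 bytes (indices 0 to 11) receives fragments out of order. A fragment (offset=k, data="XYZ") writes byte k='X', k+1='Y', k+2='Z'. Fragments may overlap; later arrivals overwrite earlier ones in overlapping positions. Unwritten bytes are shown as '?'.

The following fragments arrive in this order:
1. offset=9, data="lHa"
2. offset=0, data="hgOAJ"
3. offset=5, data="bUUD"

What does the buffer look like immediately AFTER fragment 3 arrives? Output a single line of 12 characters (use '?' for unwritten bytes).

Fragment 1: offset=9 data="lHa" -> buffer=?????????lHa
Fragment 2: offset=0 data="hgOAJ" -> buffer=hgOAJ????lHa
Fragment 3: offset=5 data="bUUD" -> buffer=hgOAJbUUDlHa

Answer: hgOAJbUUDlHa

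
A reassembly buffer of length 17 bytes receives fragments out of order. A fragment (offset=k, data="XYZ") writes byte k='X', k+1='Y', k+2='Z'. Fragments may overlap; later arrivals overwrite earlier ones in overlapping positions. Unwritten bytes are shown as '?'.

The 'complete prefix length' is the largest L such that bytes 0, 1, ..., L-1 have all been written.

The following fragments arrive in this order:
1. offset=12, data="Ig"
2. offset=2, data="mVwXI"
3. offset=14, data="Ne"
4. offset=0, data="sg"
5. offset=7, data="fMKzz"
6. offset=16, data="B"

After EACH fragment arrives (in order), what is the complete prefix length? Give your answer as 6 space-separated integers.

Answer: 0 0 0 7 16 17

Derivation:
Fragment 1: offset=12 data="Ig" -> buffer=????????????Ig??? -> prefix_len=0
Fragment 2: offset=2 data="mVwXI" -> buffer=??mVwXI?????Ig??? -> prefix_len=0
Fragment 3: offset=14 data="Ne" -> buffer=??mVwXI?????IgNe? -> prefix_len=0
Fragment 4: offset=0 data="sg" -> buffer=sgmVwXI?????IgNe? -> prefix_len=7
Fragment 5: offset=7 data="fMKzz" -> buffer=sgmVwXIfMKzzIgNe? -> prefix_len=16
Fragment 6: offset=16 data="B" -> buffer=sgmVwXIfMKzzIgNeB -> prefix_len=17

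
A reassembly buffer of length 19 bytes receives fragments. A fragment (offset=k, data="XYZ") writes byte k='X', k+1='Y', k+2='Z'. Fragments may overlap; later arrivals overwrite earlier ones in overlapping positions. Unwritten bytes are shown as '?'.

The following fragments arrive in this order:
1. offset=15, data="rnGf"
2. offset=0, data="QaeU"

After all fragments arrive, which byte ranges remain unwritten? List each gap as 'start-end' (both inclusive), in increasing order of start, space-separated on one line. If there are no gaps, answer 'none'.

Fragment 1: offset=15 len=4
Fragment 2: offset=0 len=4
Gaps: 4-14

Answer: 4-14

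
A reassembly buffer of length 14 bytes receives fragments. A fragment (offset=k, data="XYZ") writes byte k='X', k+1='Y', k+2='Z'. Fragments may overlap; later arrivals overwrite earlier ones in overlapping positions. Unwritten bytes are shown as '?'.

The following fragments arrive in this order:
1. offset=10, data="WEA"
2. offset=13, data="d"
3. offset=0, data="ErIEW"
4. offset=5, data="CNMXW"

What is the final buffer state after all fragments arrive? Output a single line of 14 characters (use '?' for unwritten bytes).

Answer: ErIEWCNMXWWEAd

Derivation:
Fragment 1: offset=10 data="WEA" -> buffer=??????????WEA?
Fragment 2: offset=13 data="d" -> buffer=??????????WEAd
Fragment 3: offset=0 data="ErIEW" -> buffer=ErIEW?????WEAd
Fragment 4: offset=5 data="CNMXW" -> buffer=ErIEWCNMXWWEAd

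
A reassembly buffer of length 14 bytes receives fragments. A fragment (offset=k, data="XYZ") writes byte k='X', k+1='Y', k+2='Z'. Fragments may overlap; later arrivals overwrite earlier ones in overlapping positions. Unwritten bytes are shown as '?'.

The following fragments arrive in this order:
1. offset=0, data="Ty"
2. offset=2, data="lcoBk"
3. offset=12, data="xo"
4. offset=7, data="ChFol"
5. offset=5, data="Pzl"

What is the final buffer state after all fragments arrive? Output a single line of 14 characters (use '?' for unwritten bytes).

Fragment 1: offset=0 data="Ty" -> buffer=Ty????????????
Fragment 2: offset=2 data="lcoBk" -> buffer=TylcoBk???????
Fragment 3: offset=12 data="xo" -> buffer=TylcoBk?????xo
Fragment 4: offset=7 data="ChFol" -> buffer=TylcoBkChFolxo
Fragment 5: offset=5 data="Pzl" -> buffer=TylcoPzlhFolxo

Answer: TylcoPzlhFolxo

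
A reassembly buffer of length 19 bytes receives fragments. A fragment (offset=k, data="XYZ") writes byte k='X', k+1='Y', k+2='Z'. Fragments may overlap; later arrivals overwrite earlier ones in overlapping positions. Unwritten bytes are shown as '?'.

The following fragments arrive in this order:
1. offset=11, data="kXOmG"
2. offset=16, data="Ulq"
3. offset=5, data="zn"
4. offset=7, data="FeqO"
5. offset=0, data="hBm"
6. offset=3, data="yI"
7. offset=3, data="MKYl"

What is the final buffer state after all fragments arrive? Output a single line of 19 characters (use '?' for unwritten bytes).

Fragment 1: offset=11 data="kXOmG" -> buffer=???????????kXOmG???
Fragment 2: offset=16 data="Ulq" -> buffer=???????????kXOmGUlq
Fragment 3: offset=5 data="zn" -> buffer=?????zn????kXOmGUlq
Fragment 4: offset=7 data="FeqO" -> buffer=?????znFeqOkXOmGUlq
Fragment 5: offset=0 data="hBm" -> buffer=hBm??znFeqOkXOmGUlq
Fragment 6: offset=3 data="yI" -> buffer=hBmyIznFeqOkXOmGUlq
Fragment 7: offset=3 data="MKYl" -> buffer=hBmMKYlFeqOkXOmGUlq

Answer: hBmMKYlFeqOkXOmGUlq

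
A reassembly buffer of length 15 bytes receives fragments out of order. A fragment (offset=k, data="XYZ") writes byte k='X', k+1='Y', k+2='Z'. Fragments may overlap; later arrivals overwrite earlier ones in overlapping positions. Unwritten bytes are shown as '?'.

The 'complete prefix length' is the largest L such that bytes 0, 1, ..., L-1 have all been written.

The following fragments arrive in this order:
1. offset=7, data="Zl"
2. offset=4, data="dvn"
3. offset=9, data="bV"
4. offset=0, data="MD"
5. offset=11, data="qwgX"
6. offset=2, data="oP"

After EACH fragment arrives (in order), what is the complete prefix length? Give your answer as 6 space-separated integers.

Answer: 0 0 0 2 2 15

Derivation:
Fragment 1: offset=7 data="Zl" -> buffer=???????Zl?????? -> prefix_len=0
Fragment 2: offset=4 data="dvn" -> buffer=????dvnZl?????? -> prefix_len=0
Fragment 3: offset=9 data="bV" -> buffer=????dvnZlbV???? -> prefix_len=0
Fragment 4: offset=0 data="MD" -> buffer=MD??dvnZlbV???? -> prefix_len=2
Fragment 5: offset=11 data="qwgX" -> buffer=MD??dvnZlbVqwgX -> prefix_len=2
Fragment 6: offset=2 data="oP" -> buffer=MDoPdvnZlbVqwgX -> prefix_len=15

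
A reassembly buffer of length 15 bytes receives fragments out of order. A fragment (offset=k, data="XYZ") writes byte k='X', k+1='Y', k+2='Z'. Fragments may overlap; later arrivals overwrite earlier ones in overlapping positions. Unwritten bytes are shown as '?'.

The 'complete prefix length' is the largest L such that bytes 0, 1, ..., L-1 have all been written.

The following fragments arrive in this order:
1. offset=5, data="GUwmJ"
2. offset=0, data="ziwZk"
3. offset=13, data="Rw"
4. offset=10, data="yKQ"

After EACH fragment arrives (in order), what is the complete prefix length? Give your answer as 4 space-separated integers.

Fragment 1: offset=5 data="GUwmJ" -> buffer=?????GUwmJ????? -> prefix_len=0
Fragment 2: offset=0 data="ziwZk" -> buffer=ziwZkGUwmJ????? -> prefix_len=10
Fragment 3: offset=13 data="Rw" -> buffer=ziwZkGUwmJ???Rw -> prefix_len=10
Fragment 4: offset=10 data="yKQ" -> buffer=ziwZkGUwmJyKQRw -> prefix_len=15

Answer: 0 10 10 15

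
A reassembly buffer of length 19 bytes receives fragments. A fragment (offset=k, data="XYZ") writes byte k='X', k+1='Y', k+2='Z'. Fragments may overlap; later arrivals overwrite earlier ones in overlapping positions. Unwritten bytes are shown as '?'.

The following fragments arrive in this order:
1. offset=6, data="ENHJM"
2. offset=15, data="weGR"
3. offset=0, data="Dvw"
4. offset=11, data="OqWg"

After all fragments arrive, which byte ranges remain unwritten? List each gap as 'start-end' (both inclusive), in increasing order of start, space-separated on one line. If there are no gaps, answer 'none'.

Fragment 1: offset=6 len=5
Fragment 2: offset=15 len=4
Fragment 3: offset=0 len=3
Fragment 4: offset=11 len=4
Gaps: 3-5

Answer: 3-5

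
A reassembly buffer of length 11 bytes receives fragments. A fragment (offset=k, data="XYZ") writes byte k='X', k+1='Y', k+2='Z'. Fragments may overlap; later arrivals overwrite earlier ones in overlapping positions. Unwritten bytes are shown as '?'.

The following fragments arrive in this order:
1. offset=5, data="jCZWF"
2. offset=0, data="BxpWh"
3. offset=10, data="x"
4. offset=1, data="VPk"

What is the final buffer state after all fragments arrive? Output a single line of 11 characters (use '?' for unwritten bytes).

Fragment 1: offset=5 data="jCZWF" -> buffer=?????jCZWF?
Fragment 2: offset=0 data="BxpWh" -> buffer=BxpWhjCZWF?
Fragment 3: offset=10 data="x" -> buffer=BxpWhjCZWFx
Fragment 4: offset=1 data="VPk" -> buffer=BVPkhjCZWFx

Answer: BVPkhjCZWFx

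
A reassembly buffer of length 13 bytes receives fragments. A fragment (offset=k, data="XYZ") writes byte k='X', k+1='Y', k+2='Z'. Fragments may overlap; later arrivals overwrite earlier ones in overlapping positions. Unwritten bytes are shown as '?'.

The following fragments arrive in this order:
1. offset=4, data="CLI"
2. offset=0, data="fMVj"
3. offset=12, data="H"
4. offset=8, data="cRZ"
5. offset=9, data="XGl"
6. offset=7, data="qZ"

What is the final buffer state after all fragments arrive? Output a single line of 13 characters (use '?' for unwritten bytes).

Answer: fMVjCLIqZXGlH

Derivation:
Fragment 1: offset=4 data="CLI" -> buffer=????CLI??????
Fragment 2: offset=0 data="fMVj" -> buffer=fMVjCLI??????
Fragment 3: offset=12 data="H" -> buffer=fMVjCLI?????H
Fragment 4: offset=8 data="cRZ" -> buffer=fMVjCLI?cRZ?H
Fragment 5: offset=9 data="XGl" -> buffer=fMVjCLI?cXGlH
Fragment 6: offset=7 data="qZ" -> buffer=fMVjCLIqZXGlH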